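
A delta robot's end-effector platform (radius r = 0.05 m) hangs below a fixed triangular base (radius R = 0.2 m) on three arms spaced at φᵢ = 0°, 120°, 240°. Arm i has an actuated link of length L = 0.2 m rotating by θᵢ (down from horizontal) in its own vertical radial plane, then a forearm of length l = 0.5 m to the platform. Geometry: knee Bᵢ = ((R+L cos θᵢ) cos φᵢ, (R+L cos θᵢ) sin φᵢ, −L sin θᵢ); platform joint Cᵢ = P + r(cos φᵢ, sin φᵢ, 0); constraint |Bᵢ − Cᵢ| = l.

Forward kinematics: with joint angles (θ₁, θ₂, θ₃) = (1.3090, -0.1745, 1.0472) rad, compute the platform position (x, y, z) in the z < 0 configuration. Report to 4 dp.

S1 = (0.2018·cos0.0°, 0.2018·sin0.0°, -0.1932) = (0.2018, 0.0000, -0.1932)
φ2=120.0°: virtual centre (-0.1735, 0.3005, 0.0347), radius l
arm 3 at φ=240.0°: e+L cos θ3 = 0.2500;  S3 = (-0.1250, -0.2165, -0.1732)
eliminate P² terms by subtracting sphere 1 from 2 and 3
plane₁₂: -0.7505x+0.6010y+0.4558z = 0.0436
det = 0.7177;  x = -0.0384+0.3085z,  y = 0.0245+-0.3733z
into |P−S₁|² = l²: 1.2345z² + 0.2199z + -0.1544 = 0;  Δ = 0.8108;  z = -0.4538 or 0.2756 → z<0 root = -0.4538
x = -0.1784, y = 0.1939

(-0.1784, 0.1939, -0.4538)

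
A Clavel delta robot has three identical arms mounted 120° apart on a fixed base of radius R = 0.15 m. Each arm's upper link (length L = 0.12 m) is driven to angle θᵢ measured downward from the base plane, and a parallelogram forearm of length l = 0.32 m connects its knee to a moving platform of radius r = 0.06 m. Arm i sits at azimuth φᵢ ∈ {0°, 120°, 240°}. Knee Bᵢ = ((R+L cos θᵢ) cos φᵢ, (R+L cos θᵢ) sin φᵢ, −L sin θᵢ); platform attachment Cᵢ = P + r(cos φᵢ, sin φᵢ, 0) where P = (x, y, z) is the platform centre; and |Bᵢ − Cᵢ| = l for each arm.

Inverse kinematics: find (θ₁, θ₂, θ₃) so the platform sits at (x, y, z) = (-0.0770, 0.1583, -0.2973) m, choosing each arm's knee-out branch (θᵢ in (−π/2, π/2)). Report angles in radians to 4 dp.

θ₁ = 1.2216, θ₂ = -0.1741, θ₃ = 1.3092

rotate P by −φ1: (-0.0770, 0.1583, -0.2973)
  A=0.1670, B=-0.2973, C=(l²−L²−A²−y'²−z²)/(2L)=-0.2222
  γ=atan2(-0.2973,0.1670)=-1.0590;  ψ=arccos(-0.6517)=2.2806;  θ1=γ+ψ≈1.2216
φ2=120.0° → target in arm frame (0.1756, -0.0125)
  e−x'=-0.0856;  (l²−L²−(e−x')²−y'²−z²)/2L = -0.0328
  θ2 = atan2(B,A) + arccos(C/0.3094) = -0.1741
φ3=240.0° → target in arm frame (-0.0986, -0.1458)
  A=0.1886, B=-0.2973, C=(l²−L²−A²−y'²−z²)/(2L)=-0.2384
  √(A²+B²)=0.3521;  θ3 = -1.0055+2.3148 ≈ 1.3092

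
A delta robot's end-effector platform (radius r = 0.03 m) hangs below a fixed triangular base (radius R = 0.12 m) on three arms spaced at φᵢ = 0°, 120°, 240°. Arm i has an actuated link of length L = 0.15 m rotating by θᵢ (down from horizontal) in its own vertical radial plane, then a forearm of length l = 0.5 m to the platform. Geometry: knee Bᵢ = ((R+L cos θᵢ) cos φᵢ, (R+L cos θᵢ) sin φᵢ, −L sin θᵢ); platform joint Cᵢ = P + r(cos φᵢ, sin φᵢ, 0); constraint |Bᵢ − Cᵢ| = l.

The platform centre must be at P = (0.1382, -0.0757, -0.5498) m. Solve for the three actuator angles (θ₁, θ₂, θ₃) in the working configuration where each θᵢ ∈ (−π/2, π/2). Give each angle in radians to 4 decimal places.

rotate P by −φ1: (0.1382, -0.0757, -0.5498)
  A=-0.0482, B=-0.5498, C=(l²−L²−A²−y'²−z²)/(2L)=-0.2761
  γ=atan2(-0.5498,-0.0482)=-1.6582;  ψ=arccos(-0.5003)=2.0947;  θ1=γ+ψ≈0.4365
arm 2 (φ=120.0°): x'=-0.1347, y'=-0.0818
  A cos θ + B sin θ = C:  0.2247·cos θ + -0.5498·sin θ = -0.4398
  √(A²+B²)=0.5939;  θ2 = -1.1829+2.4047 ≈ 1.2218
arm 3 (φ=240.0°): x'=-0.0035, y'=0.1575
  A cos θ + B sin θ = C:  0.0935·cos θ + -0.5498·sin θ = -0.3612
  θ3 = atan2(B,A) + arccos(C/0.5577) = 0.8729

θ₁ = 0.4365, θ₂ = 1.2218, θ₃ = 0.8729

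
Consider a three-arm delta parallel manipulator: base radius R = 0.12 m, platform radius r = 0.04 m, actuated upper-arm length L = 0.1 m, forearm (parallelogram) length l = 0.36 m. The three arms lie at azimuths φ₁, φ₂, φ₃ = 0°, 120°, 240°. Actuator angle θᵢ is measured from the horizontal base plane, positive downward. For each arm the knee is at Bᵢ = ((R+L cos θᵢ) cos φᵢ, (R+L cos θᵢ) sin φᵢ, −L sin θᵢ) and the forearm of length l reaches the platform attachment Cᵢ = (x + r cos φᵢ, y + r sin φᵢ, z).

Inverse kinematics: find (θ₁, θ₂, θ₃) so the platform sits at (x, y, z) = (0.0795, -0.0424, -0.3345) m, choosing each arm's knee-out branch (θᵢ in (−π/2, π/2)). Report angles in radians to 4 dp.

arm 1 (φ=0.0°): x'=0.0795, y'=-0.0424
  e−x'=0.0005;  (l²−L²−(e−x')²−y'²−z²)/2L = 0.0296
  γ=atan2(-0.3345,0.0005)=-1.5693;  ψ=arccos(0.0884)=1.4823;  θ1=γ+ψ≈-0.0870
rotate P by −φ2: (-0.0765, -0.0476, -0.3345)
  A cos θ + B sin θ = C:  0.1565·cos θ + -0.3345·sin θ = -0.0952
  γ=atan2(-0.3345,0.1565)=-1.1333;  ψ=arccos(-0.2578)=1.8316;  θ2=γ+ψ≈0.6983
rotate P by −φ3: (-0.0030, 0.0900, -0.3345)
  A=0.0830, B=-0.3345, C=(l²−L²−A²−y'²−z²)/(2L)=-0.0365
  √(A²+B²)=0.3447;  θ3 = -1.3275+1.6768 ≈ 0.3493

θ₁ = -0.0870, θ₂ = 0.6983, θ₃ = 0.3493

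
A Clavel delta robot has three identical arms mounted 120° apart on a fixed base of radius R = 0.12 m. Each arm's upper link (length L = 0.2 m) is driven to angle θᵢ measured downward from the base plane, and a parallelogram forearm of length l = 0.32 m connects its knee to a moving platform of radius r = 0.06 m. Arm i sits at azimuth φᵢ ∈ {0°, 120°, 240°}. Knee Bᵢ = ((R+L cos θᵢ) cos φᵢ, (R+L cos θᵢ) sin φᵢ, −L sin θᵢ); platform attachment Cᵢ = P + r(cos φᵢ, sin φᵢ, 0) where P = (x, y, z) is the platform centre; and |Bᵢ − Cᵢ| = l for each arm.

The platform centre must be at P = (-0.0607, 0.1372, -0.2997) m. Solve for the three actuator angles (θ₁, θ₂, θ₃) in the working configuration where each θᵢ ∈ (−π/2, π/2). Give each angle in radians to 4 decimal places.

θ₁ = 0.8728, θ₂ = -0.0003, θ₃ = 0.9600

φ1=0.0° → target in arm frame (-0.0607, 0.1372)
  A=0.1207, B=-0.2997, C=(l²−L²−A²−y'²−z²)/(2L)=-0.1520
  γ=atan2(-0.2997,0.1207)=-1.1879;  ψ=arccos(-0.4706)=2.0607;  θ1=γ+ψ≈0.8728
arm 2 (φ=120.0°): x'=0.1492, y'=-0.0160
  A cos θ + B sin θ = C:  -0.0892·cos θ + -0.2997·sin θ = -0.0891
  θ2 = atan2(B,A) + arccos(C/0.3127) = -0.0003
rotate P by −φ3: (-0.0885, -0.1212, -0.2997)
  A cos θ + B sin θ = C:  0.1485·cos θ + -0.2997·sin θ = -0.1604
  √(A²+B²)=0.3345;  θ3 = -1.1108+2.0708 ≈ 0.9600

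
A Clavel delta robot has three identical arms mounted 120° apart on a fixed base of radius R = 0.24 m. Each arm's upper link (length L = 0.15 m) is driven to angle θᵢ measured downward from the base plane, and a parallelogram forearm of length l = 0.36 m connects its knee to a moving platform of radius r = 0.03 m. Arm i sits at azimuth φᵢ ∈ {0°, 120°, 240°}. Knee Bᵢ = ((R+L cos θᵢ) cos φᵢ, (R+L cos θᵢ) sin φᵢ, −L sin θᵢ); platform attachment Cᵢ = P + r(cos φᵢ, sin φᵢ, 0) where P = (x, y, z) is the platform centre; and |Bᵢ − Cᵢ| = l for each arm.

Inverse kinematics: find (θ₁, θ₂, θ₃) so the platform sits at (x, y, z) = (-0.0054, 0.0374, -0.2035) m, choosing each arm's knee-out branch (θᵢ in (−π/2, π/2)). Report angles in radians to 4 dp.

θ₁ = 0.6112, θ₂ = 0.2616, θ₃ = 0.7853

arm 1 (φ=0.0°): x'=-0.0054, y'=0.0374
  e−x'=0.2154;  (l²−L²−(e−x')²−y'²−z²)/2L = 0.0596
  θ1 = atan2(B,A) + arccos(C/0.2963) = 0.6112
φ2=120.0° → target in arm frame (0.0351, -0.0140)
  A cos θ + B sin θ = C:  0.1749·cos θ + -0.2035·sin θ = 0.1163
  √(A²+B²)=0.2683;  θ2 = -0.8608+1.1224 ≈ 0.2616
φ3=240.0° → target in arm frame (-0.0297, -0.0234)
  e−x'=0.2397;  (l²−L²−(e−x')²−y'²−z²)/2L = 0.0256
  θ3 = atan2(B,A) + arccos(C/0.3144) = 0.7853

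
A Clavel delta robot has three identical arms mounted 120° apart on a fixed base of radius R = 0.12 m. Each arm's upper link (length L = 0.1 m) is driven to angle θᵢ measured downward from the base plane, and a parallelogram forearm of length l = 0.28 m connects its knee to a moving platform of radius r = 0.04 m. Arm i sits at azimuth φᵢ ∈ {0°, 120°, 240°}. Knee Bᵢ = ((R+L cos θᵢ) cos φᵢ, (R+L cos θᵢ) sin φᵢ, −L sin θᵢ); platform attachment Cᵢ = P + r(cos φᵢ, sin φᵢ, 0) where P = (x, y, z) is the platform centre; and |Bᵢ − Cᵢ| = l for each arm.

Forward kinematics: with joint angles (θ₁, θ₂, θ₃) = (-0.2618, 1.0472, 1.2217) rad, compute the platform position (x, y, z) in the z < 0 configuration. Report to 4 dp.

φ1=0.0°: virtual centre (0.1766, 0.0000, 0.0259), radius l
centre 2 = (0.1300·cos120.0°, 0.1300·sin120.0°, -0.0866) = (-0.0650, 0.1126, -0.0866)
arm 3 at φ=240.0°: (R−r)+L cos θ3 = 0.1142;  centre 3 = (-0.0571, -0.0989, -0.0940)
eliminate P² terms by subtracting sphere 1 from 2 and 3
plane₁₂: -0.4832x+0.2252y+-0.2250z = -0.0075
Cramer: x(z) = 0.0185-0.4904z;  y(z) = 0.0067-0.0531z
quadratic in z: (1.2433)z²+(0.1025)z+(-0.0527)=0, √Δ=0.5221 → z ∈ {-0.2512, 0.1687}; z = -0.2512 (taking z<0)
x = 0.1417, y = 0.0200

(0.1417, 0.0200, -0.2512)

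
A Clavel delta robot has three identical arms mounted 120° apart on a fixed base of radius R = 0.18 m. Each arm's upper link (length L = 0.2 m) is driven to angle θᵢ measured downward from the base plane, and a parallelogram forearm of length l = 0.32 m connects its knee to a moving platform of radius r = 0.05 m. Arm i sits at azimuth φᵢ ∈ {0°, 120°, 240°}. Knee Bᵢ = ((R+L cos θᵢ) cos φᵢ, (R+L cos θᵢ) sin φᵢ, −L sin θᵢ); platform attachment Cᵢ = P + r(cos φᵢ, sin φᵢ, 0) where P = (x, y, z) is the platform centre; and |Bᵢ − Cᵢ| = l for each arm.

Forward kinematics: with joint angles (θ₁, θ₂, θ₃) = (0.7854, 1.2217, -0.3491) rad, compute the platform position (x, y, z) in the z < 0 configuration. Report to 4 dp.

φ1=0.0°: virtual centre (0.2714, 0.0000, -0.1414), radius l
O2 = (0.1984·cos120.0°, 0.1984·sin120.0°, -0.1879) = (-0.0992, 0.1718, -0.1879)
arm 3 at φ=240.0°: e+L cos θ3 = 0.3179;  O3 = (-0.1590, -0.2753, 0.0684)
|O₂|²−|O₁|² = -0.0190;  |O₃|²−|O₁|² = 0.0121
linear system: -0.7413x+0.3437y = -0.0190−-0.0930z; -0.8608x+-0.5507y = 0.0121−0.4197z
Cramer: x(z) = 0.0089+0.1321z;  y(z) = -0.0359+0.5556z
into |P−O₁|² = l²: 1.3262z² + 0.1736z + -0.0122 = 0;  Δ = 0.0949;  z = -0.1816 or 0.0507 → z<0 root = -0.1816
x = -0.0150, y = -0.1368

(-0.0150, -0.1368, -0.1816)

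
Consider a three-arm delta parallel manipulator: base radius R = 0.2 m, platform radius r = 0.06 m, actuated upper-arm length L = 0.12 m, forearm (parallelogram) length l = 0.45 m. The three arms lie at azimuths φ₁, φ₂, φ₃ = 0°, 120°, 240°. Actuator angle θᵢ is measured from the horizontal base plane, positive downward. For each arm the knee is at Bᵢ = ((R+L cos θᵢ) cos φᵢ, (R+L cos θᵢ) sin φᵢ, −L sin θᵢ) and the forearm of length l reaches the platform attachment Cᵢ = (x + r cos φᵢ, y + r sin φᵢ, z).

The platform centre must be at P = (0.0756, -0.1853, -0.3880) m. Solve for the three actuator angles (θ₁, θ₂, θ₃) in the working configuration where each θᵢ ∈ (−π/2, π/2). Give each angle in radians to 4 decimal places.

θ₁ = 0.1743, θ₂ = 1.3963, θ₃ = -0.0872

arm 1 (φ=0.0°): x'=0.0756, y'=-0.1853
  A=0.0644, B=-0.3880, C=(l²−L²−A²−y'²−z²)/(2L)=-0.0039
  √(A²+B²)=0.3933;  θ1 = -1.4063+1.5806 ≈ 0.1743
rotate P by −φ2: (-0.1983, 0.0272, -0.3880)
  A=0.3383, B=-0.3880, C=(l²−L²−A²−y'²−z²)/(2L)=-0.3234
  θ2 = atan2(B,A) + arccos(C/0.5148) = 1.3963
rotate P by −φ3: (0.1227, 0.1581, -0.3880)
  A cos θ + B sin θ = C:  0.0173·cos θ + -0.3880·sin θ = 0.0511
  θ3 = atan2(B,A) + arccos(C/0.3884) = -0.0872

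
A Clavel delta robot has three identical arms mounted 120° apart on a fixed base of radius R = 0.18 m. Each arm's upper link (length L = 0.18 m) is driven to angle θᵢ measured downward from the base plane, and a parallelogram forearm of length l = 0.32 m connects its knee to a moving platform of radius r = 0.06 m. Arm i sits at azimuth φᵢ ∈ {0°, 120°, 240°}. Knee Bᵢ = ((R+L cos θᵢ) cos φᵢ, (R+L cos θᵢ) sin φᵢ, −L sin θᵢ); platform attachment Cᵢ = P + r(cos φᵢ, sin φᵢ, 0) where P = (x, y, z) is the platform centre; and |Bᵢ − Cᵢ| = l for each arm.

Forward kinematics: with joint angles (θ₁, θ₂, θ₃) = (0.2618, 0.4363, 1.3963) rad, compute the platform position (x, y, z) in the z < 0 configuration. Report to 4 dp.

(0.0928, 0.1283, -0.2599)

φ1=0.0°: virtual centre (0.2939, 0.0000, -0.0466), radius l
arm 2 at φ=120.0°: e+L cos θ2 = 0.2831;  S2 = (-0.1416, 0.2452, -0.0761)
arm 3 at φ=240.0°: e+L cos θ3 = 0.1513;  S3 = (-0.0756, -0.1310, -0.1773)
subtract pairs → two planes through P
plane₁₂: -0.8709x+0.4904y+-0.0590z = -0.0026
det = 0.5905;  x = 0.0296+-0.2432z,  y = 0.0473+-0.3116z
sphere 1 gives Az²+Bz+C=0 with A=1.1563, B=0.1923, C=-0.0281;  B²−4AC=0.1671;  roots -0.2599, 0.0936;  negative root z = -0.2599
x = 0.0928, y = 0.1283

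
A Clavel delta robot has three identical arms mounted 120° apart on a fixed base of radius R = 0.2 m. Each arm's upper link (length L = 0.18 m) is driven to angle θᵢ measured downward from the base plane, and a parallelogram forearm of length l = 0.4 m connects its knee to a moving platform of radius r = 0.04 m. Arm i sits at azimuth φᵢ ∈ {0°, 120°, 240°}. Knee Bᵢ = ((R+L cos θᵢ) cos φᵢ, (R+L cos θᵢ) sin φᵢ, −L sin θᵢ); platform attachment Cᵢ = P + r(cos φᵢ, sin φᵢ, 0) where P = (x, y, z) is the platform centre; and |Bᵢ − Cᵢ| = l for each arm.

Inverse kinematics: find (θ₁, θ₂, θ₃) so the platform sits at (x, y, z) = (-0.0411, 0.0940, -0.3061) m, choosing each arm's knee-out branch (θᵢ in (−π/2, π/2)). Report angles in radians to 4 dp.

θ₁ = 0.6981, θ₂ = -0.0871, θ₃ = 0.7854

φ1=0.0° → target in arm frame (-0.0411, 0.0940)
  e−x'=0.2011;  (l²−L²−(e−x')²−y'²−z²)/2L = -0.0427
  γ=atan2(-0.3061,0.2011)=-0.9895;  ψ=arccos(-0.1166)=1.6877;  θ1=γ+ψ≈0.6981
rotate P by −φ2: (0.1020, -0.0114, -0.3061)
  A=0.0580, B=-0.3061, C=(l²−L²−A²−y'²−z²)/(2L)=0.0845
  γ=atan2(-0.3061,0.0580)=-1.3834;  ψ=arccos(0.2711)=1.2963;  θ2=γ+ψ≈-0.0871
arm 3 (φ=240.0°): x'=-0.0609, y'=-0.0826
  e−x'=0.2209;  (l²−L²−(e−x')²−y'²−z²)/2L = -0.0603
  θ3 = atan2(B,A) + arccos(C/0.3775) = 0.7854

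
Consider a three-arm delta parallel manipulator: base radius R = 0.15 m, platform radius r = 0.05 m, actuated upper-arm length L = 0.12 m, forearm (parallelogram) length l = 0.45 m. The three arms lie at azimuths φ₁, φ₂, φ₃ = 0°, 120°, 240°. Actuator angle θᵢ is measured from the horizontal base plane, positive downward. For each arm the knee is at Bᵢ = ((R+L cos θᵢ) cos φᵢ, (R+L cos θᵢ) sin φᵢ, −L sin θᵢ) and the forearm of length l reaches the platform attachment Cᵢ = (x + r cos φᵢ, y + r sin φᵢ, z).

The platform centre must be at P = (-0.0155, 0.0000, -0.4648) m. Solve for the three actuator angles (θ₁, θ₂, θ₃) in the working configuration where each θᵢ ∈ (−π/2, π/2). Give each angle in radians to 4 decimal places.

θ₁ = 0.6109, θ₂ = 0.5239, θ₃ = 0.5239

rotate P by −φ1: (-0.0155, 0.0000, -0.4648)
  A=0.1155, B=-0.4648, C=(l²−L²−A²−y'²−z²)/(2L)=-0.1720
  √(A²+B²)=0.4789;  θ1 = -1.3272+1.9381 ≈ 0.6109
rotate P by −φ2: (0.0077, 0.0134, -0.4648)
  A=0.0922, B=-0.4648, C=(l²−L²−A²−y'²−z²)/(2L)=-0.1526
  √(A²+B²)=0.4739;  θ2 = -1.3749+1.8987 ≈ 0.5239
rotate P by −φ3: (0.0078, -0.0134, -0.4648)
  A cos θ + B sin θ = C:  0.0922·cos θ + -0.4648·sin θ = -0.1526
  θ3 = atan2(B,A) + arccos(C/0.4739) = 0.5239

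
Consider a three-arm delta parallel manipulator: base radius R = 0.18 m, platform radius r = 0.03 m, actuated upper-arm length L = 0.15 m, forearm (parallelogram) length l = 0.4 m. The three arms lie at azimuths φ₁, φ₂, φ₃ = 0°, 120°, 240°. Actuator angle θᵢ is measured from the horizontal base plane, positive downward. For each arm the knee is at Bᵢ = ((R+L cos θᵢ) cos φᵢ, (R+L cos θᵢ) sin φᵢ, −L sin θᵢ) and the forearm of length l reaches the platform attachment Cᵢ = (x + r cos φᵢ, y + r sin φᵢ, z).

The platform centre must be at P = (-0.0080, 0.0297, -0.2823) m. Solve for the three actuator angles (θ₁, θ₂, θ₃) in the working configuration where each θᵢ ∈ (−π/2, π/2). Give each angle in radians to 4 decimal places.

θ₁ = 0.1747, θ₂ = -0.0866, θ₃ = 0.2618

rotate P by −φ1: (-0.0080, 0.0297, -0.2823)
  A cos θ + B sin θ = C:  0.1580·cos θ + -0.2823·sin θ = 0.1065
  θ1 = atan2(B,A) + arccos(C/0.3235) = 0.1747
φ2=120.0° → target in arm frame (0.0297, -0.0079)
  A=0.1203, B=-0.2823, C=(l²−L²−A²−y'²−z²)/(2L)=0.1443
  √(A²+B²)=0.3069;  θ2 = -1.1680+1.0814 ≈ -0.0866
φ3=240.0° → target in arm frame (-0.0217, -0.0218)
  A cos θ + B sin θ = C:  0.1717·cos θ + -0.2823·sin θ = 0.0928
  √(A²+B²)=0.3304;  θ3 = -1.0243+1.2861 ≈ 0.2618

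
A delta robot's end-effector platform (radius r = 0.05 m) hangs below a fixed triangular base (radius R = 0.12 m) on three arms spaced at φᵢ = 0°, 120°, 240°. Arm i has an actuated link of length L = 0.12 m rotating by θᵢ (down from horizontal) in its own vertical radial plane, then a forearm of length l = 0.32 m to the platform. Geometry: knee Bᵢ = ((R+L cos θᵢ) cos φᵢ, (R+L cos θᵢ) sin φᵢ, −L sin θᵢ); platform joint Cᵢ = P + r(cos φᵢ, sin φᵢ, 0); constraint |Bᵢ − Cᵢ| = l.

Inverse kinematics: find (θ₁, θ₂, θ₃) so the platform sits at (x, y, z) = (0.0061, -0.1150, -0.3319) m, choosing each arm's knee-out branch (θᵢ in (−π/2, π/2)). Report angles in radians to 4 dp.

rotate P by −φ1: (0.0061, -0.1150, -0.3319)
  e−x'=0.0639;  (l²−L²−(e−x')²−y'²−z²)/2L = -0.1644
  γ=atan2(-0.3319,0.0639)=-1.3806;  ψ=arccos(-0.4865)=2.0789;  θ1=γ+ψ≈0.6983
φ2=120.0° → target in arm frame (-0.1026, 0.0522)
  A=0.1726, B=-0.3319, C=(l²−L²−A²−y'²−z²)/(2L)=-0.2279
  √(A²+B²)=0.3741;  θ2 = -1.0911+2.2257 ≈ 1.1346
arm 3 (φ=240.0°): x'=0.0965, y'=0.0628
  A=-0.0265, B=-0.3319, C=(l²−L²−A²−y'²−z²)/(2L)=-0.1117
  √(A²+B²)=0.3330;  θ3 = -1.6506+1.9129 ≈ 0.2623

θ₁ = 0.6983, θ₂ = 1.1346, θ₃ = 0.2623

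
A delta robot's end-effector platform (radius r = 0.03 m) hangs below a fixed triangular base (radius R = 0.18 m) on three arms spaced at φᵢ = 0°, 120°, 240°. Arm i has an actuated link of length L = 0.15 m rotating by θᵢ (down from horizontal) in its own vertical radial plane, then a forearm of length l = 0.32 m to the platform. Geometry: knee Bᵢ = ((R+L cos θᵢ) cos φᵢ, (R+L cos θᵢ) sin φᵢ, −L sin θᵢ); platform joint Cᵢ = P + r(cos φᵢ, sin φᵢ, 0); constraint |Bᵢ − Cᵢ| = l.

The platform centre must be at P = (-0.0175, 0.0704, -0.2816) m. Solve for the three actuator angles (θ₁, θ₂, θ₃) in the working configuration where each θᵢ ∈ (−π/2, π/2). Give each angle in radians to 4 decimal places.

rotate P by −φ1: (-0.0175, 0.0704, -0.2816)
  e−x'=0.1675;  (l²−L²−(e−x')²−y'²−z²)/2L = -0.1080
  √(A²+B²)=0.3277;  θ1 = -1.0342+1.9068 ≈ 0.8726
arm 2 (φ=120.0°): x'=0.0697, y'=-0.0200
  A cos θ + B sin θ = C:  0.0803·cos θ + -0.2816·sin θ = -0.0208
  √(A²+B²)=0.2928;  θ2 = -1.2931+1.6420 ≈ 0.3489
φ3=240.0° → target in arm frame (-0.0522, -0.0504)
  e−x'=0.2022;  (l²−L²−(e−x')²−y'²−z²)/2L = -0.1428
  √(A²+B²)=0.3467;  θ3 = -0.9480+1.9952 ≈ 1.0472

θ₁ = 0.8726, θ₂ = 0.3489, θ₃ = 1.0472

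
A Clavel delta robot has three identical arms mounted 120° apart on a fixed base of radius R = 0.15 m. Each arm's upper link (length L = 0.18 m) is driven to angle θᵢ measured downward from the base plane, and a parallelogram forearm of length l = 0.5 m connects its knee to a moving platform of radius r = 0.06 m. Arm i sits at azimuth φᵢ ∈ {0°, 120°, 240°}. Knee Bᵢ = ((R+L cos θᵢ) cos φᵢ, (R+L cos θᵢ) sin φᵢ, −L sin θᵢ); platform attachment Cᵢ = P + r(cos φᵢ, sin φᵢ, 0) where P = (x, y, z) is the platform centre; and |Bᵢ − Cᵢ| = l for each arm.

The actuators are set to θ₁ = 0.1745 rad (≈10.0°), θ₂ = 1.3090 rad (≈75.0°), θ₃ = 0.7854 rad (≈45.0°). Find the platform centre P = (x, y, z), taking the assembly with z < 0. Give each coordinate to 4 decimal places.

(0.2068, -0.1285, -0.5106)

φ1=0.0°: virtual centre (0.2673, 0.0000, -0.0313), radius l
φ2=120.0°: virtual centre (-0.0683, 0.1183, -0.1739), radius l
arm 3 at φ=240.0°: ρ3 = 0.2173;  centre 3 = (-0.1086, -0.1882, -0.1273)
subtract pairs → two planes through P
[-0.6711 0.2366 -0.2852]·P = -0.0235;  [-0.7518 -0.3763 -0.1921]·P = -0.0090
det = 0.4304;  x = 0.0255+-0.3549z,  y = -0.0271+0.1987z
into |P−centre ₁|² = l²: 1.1655z² + 0.2234z + -0.1898 = 0;  Δ = 0.9349;  z = -0.5106 or 0.3190 → z<0 root = -0.5106
x = 0.2068, y = -0.1285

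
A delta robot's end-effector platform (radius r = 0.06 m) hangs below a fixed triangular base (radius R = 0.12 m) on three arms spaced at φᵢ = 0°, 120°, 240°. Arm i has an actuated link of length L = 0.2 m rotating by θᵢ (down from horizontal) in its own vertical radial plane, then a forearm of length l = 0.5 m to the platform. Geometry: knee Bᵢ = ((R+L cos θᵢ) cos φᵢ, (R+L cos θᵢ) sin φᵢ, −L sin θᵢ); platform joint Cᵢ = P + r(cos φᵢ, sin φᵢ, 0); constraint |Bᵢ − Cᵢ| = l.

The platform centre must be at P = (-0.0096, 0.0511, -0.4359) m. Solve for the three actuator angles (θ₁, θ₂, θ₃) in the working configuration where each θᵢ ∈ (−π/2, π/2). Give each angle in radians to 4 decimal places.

φ1=0.0° → target in arm frame (-0.0096, 0.0511)
  A cos θ + B sin θ = C:  0.0696·cos θ + -0.4359·sin θ = 0.0313
  √(A²+B²)=0.4414;  θ1 = -1.4125+1.4997 ≈ 0.0873
rotate P by −φ2: (0.0491, -0.0172, -0.4359)
  A=0.0109, B=-0.4359, C=(l²−L²−A²−y'²−z²)/(2L)=0.0489
  √(A²+B²)=0.4360;  θ2 = -1.5457+1.4583 ≈ -0.0874
rotate P by −φ3: (-0.0395, -0.0339, -0.4359)
  A=0.0995, B=-0.4359, C=(l²−L²−A²−y'²−z²)/(2L)=0.0224
  √(A²+B²)=0.4471;  θ3 = -1.3465+1.5207 ≈ 0.1742

θ₁ = 0.0873, θ₂ = -0.0874, θ₃ = 0.1742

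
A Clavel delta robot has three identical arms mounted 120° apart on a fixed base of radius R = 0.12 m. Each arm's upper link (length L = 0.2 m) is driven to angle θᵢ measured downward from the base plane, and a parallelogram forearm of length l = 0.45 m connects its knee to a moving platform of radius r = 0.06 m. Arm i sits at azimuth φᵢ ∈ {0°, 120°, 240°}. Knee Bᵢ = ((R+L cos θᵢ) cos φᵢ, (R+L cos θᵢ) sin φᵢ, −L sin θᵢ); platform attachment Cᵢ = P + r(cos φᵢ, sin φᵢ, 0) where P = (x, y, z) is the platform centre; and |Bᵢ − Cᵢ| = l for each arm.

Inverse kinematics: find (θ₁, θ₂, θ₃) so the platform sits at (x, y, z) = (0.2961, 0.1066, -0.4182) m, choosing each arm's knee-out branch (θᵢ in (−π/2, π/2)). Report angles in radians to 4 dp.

arm 1 (φ=0.0°): x'=0.2961, y'=0.1066
  e−x'=-0.2361;  (l²−L²−(e−x')²−y'²−z²)/2L = -0.1987
  γ=atan2(-0.4182,-0.2361)=-2.0848;  ψ=arccos(-0.4138)=1.9975;  θ1=γ+ψ≈-0.0873
rotate P by −φ2: (-0.0557, -0.3097, -0.4182)
  A=0.1157, B=-0.4182, C=(l²−L²−A²−y'²−z²)/(2L)=-0.3043
  √(A²+B²)=0.4339;  θ2 = -1.3008+2.3480 ≈ 1.0472
rotate P by −φ3: (-0.2404, 0.2031, -0.4182)
  A cos θ + B sin θ = C:  0.3004·cos θ + -0.4182·sin θ = -0.3597
  √(A²+B²)=0.5149;  θ3 = -0.9479+2.3442 ≈ 1.3963

θ₁ = -0.0873, θ₂ = 1.0472, θ₃ = 1.3963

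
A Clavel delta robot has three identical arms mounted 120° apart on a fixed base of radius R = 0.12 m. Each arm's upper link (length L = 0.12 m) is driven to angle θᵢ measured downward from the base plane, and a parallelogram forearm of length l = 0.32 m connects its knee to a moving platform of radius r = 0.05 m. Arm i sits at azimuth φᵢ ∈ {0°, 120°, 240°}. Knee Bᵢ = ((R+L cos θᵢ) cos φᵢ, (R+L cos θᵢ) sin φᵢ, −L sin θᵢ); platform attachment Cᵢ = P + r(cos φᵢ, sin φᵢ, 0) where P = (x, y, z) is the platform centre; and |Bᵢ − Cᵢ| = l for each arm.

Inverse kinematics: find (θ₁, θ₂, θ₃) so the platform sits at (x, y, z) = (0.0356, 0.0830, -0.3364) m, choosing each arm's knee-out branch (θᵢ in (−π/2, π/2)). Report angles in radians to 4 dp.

arm 1 (φ=0.0°): x'=0.0356, y'=0.0830
  e−x'=0.0344;  (l²−L²−(e−x')²−y'²−z²)/2L = -0.1385
  θ1 = atan2(B,A) + arccos(C/0.3382) = 0.5239
φ2=120.0° → target in arm frame (0.0541, -0.0723)
  e−x'=0.0159;  (l²−L²−(e−x')²−y'²−z²)/2L = -0.1277
  γ=atan2(-0.3364,0.0159)=-1.5235;  ψ=arccos(-0.3792)=1.9597;  θ2=γ+ψ≈0.4362
φ3=240.0° → target in arm frame (-0.0897, -0.0107)
  A cos θ + B sin θ = C:  0.1597·cos θ + -0.3364·sin θ = -0.2116
  γ=atan2(-0.3364,0.1597)=-1.1276;  ψ=arccos(-0.5682)=2.1751;  θ3=γ+ψ≈1.0475

θ₁ = 0.5239, θ₂ = 0.4362, θ₃ = 1.0475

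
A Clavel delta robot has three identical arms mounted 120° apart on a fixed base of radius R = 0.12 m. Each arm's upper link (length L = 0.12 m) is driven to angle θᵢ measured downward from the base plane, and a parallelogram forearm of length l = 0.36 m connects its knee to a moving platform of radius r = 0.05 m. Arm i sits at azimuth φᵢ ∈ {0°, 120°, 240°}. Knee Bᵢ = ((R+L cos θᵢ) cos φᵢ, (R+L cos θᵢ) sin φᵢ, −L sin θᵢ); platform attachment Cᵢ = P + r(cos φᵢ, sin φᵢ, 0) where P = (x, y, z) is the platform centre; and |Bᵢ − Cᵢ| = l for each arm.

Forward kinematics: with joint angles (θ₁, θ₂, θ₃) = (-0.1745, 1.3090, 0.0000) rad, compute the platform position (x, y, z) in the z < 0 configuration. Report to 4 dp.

(0.1239, -0.1778, -0.2855)

φ1=0.0°: virtual centre (0.1882, 0.0000, 0.0208), radius l
arm 2 at φ=120.0°: ρ2 = 0.1011;  O2 = (-0.0505, 0.0875, -0.1159)
O3 = (0.1900·cos240.0°, 0.1900·sin240.0°, 0.0000) = (-0.0950, -0.1645, 0.0000)
subtract pairs → two planes through P
linear system: -0.4774x+0.1750y = -0.0122−-0.2735z; -0.5664x+-0.3291y = 0.0003−-0.0417z
Cramer: x(z) = 0.0155-0.3797z;  y(z) = -0.0274+0.5268z
sphere 1 gives Az²+Bz+C=0 with A=1.4217, B=0.0606, C=-0.0986;  B²−4AC=0.5644;  roots -0.2855, 0.2429;  negative root z = -0.2855
x = 0.1239, y = -0.1778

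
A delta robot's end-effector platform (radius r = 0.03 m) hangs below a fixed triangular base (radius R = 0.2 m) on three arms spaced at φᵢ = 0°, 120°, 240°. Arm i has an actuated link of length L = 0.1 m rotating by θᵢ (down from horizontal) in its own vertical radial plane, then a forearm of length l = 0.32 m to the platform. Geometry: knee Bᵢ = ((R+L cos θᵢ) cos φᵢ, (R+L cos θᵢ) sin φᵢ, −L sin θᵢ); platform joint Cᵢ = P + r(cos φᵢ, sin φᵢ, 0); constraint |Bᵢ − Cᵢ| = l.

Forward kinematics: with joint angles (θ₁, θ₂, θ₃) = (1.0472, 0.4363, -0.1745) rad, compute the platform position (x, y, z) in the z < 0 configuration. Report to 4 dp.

arm 1 at φ=0.0°: (R−r)+L cos θ1 = 0.2200;  O1 = (0.2200, 0.0000, -0.0866)
arm 2 at φ=120.0°: (R−r)+L cos θ2 = 0.2606;  O2 = (-0.1303, 0.2257, -0.0423)
arm 3 at φ=240.0°: (R−r)+L cos θ3 = 0.2685;  O3 = (-0.1342, -0.2325, 0.0174)
subtract pairs → two planes through P
plane₁₂: -0.7006x+0.4514y+0.0887z = 0.0138
Cramer: x(z) = -0.0215+0.2093z;  y(z) = -0.0027+0.1283z
into |P−O₁|² = l²: 1.0603z² + 0.0714z + -0.0366 = 0;  Δ = 0.1602;  z = -0.2225 or 0.1551 → z<0 root = -0.2225
x = -0.0680, y = -0.0313

(-0.0680, -0.0313, -0.2225)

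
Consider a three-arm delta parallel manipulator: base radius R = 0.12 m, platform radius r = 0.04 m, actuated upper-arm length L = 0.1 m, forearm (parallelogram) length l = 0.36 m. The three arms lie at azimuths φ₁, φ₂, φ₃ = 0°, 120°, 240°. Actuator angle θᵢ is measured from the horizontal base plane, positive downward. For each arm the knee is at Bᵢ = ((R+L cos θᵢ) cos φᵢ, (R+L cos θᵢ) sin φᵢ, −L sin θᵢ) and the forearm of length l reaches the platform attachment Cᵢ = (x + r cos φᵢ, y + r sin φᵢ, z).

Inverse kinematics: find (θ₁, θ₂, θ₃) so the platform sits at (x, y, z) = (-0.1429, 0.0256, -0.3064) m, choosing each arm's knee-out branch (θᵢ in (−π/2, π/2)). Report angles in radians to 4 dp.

θ₁ = 0.9598, θ₂ = -0.2617, θ₃ = 0.0003

φ1=0.0° → target in arm frame (-0.1429, 0.0256)
  A cos θ + B sin θ = C:  0.2229·cos θ + -0.3064·sin θ = -0.1231
  √(A²+B²)=0.3789;  θ1 = -0.9419+1.9017 ≈ 0.9598
rotate P by −φ2: (0.0936, 0.1110, -0.3064)
  e−x'=-0.0136;  (l²−L²−(e−x')²−y'²−z²)/2L = 0.0661
  √(A²+B²)=0.3067;  θ2 = -1.6152+1.3535 ≈ -0.2617
rotate P by −φ3: (0.0493, -0.1366, -0.3064)
  e−x'=0.0307;  (l²−L²−(e−x')²−y'²−z²)/2L = 0.0306
  γ=atan2(-0.3064,0.0307)=-1.4709;  ψ=arccos(0.0995)=1.4711;  θ3=γ+ψ≈0.0003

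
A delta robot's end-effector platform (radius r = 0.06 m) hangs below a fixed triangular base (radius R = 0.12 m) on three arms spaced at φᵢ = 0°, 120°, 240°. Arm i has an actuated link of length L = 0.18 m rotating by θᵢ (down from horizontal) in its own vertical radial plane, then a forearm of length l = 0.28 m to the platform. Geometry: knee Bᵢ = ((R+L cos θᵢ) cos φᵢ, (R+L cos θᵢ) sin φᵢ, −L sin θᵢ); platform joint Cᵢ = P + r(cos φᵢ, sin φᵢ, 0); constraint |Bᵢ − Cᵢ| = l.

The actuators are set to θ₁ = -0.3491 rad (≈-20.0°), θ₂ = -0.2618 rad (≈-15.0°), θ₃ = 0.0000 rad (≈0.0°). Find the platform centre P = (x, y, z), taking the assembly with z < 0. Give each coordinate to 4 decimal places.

centre 1 = (0.2291·cos0.0°, 0.2291·sin0.0°, 0.0616) = (0.2291, 0.0000, 0.0616)
φ2=120.0°: virtual centre (-0.1169, 0.2025, 0.0466), radius l
φ3=240.0°: virtual centre (-0.1200, -0.2078, 0.0000), radius l
subtract pairs → two planes through P
linear system: -0.6922x+0.4051y = 0.0006−-0.0300z; -0.6983x+-0.4157y = 0.0013−-0.1231z
det = 0.5706;  x = -0.0013+-0.1092z,  y = -0.0009+-0.1127z
into |P−centre ₁|² = l²: 1.0246z² + -0.0726z + -0.0215 = 0;  Δ = 0.0933;  z = -0.1137 or 0.1845 → z<0 root = -0.1137
x = 0.0111, y = 0.0119

(0.0111, 0.0119, -0.1137)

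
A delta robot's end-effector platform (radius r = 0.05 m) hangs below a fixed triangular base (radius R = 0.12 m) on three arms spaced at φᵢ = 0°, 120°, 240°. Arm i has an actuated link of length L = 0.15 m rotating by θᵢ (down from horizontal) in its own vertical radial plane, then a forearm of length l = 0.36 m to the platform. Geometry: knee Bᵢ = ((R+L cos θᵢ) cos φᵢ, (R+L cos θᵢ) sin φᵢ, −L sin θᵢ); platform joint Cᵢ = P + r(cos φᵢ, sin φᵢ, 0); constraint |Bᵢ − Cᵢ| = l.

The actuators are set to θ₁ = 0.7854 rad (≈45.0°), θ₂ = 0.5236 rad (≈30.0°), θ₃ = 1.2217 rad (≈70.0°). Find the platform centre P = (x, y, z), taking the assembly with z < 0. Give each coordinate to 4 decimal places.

(0.0232, 0.1200, -0.4091)

arm 1 at φ=0.0°: ρ1 = 0.1761;  S1 = (0.1761, 0.0000, -0.1061)
S2 = (0.1999·cos120.0°, 0.1999·sin120.0°, -0.0750) = (-0.1000, 0.1731, -0.0750)
φ3=240.0°: virtual centre (-0.0607, -0.1051, -0.1410), radius l
eliminate P² terms by subtracting sphere 1 from 2 and 3
linear system: -0.5520x+0.3462y = 0.0033−0.0621z; -0.4734x+-0.2101y = -0.0077−-0.0698z
det = 0.2799;  x = 0.0070+-0.0397z,  y = 0.0208+-0.2427z
sphere 1 gives Az²+Bz+C=0 with A=1.0605, B=0.2155, C=-0.0893;  B²−4AC=0.4253;  roots -0.4091, 0.2059;  negative root z = -0.4091
x = 0.0232, y = 0.1200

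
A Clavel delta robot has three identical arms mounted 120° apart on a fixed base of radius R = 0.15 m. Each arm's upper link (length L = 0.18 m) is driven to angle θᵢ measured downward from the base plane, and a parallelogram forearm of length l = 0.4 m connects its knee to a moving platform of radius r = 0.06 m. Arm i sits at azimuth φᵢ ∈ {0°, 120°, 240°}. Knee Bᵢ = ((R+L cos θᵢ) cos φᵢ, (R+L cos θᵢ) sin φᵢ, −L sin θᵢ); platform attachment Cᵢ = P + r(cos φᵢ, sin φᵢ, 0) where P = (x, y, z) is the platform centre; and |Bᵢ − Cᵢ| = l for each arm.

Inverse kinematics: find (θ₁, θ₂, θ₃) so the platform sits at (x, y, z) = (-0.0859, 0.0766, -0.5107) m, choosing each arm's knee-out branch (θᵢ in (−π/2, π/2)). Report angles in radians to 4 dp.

θ₁ = 1.3958, θ₂ = 0.7852, θ₃ = 1.2214

rotate P by −φ1: (-0.0859, 0.0766, -0.5107)
  e−x'=0.1759;  (l²−L²−(e−x')²−y'²−z²)/2L = -0.4723
  γ=atan2(-0.5107,0.1759)=-1.2391;  ψ=arccos(-0.8744)=2.6349;  θ1=γ+ψ≈1.3958
arm 2 (φ=120.0°): x'=0.1093, y'=0.0361
  A=-0.0193, B=-0.5107, C=(l²−L²−A²−y'²−z²)/(2L)=-0.3747
  γ=atan2(-0.5107,-0.0193)=-1.6085;  ψ=arccos(-0.7332)=2.3938;  θ2=γ+ψ≈0.7852
rotate P by −φ3: (-0.0234, -0.1127, -0.5107)
  A=0.1134, B=-0.5107, C=(l²−L²−A²−y'²−z²)/(2L)=-0.4410
  γ=atan2(-0.5107,0.1134)=-1.3523;  ψ=arccos(-0.8430)=2.5737;  θ3=γ+ψ≈1.2214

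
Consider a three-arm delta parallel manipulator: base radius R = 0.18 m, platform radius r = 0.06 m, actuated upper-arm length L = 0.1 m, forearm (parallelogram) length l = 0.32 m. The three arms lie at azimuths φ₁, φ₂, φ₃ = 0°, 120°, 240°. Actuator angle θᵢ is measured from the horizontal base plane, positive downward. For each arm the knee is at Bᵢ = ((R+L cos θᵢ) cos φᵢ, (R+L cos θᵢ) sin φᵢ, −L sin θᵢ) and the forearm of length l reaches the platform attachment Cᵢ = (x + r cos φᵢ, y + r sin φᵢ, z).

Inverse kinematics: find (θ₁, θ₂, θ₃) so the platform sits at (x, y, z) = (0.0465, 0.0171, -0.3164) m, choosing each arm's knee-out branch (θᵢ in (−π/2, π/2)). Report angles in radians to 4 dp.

θ₁ = 0.4361, θ₂ = 0.7855, θ₃ = 0.9598

rotate P by −φ1: (0.0465, 0.0171, -0.3164)
  A cos θ + B sin θ = C:  0.0735·cos θ + -0.3164·sin θ = -0.0670
  θ1 = atan2(B,A) + arccos(C/0.3248) = 0.4361
rotate P by −φ2: (-0.0084, -0.0488, -0.3164)
  e−x'=0.1284;  (l²−L²−(e−x')²−y'²−z²)/2L = -0.1329
  √(A²+B²)=0.3415;  θ2 = -1.1852+1.9707 ≈ 0.7855
φ3=240.0° → target in arm frame (-0.0381, 0.0317)
  A=0.1581, B=-0.3164, C=(l²−L²−A²−y'²−z²)/(2L)=-0.1685
  γ=atan2(-0.3164,0.1581)=-1.1075;  ψ=arccos(-0.4764)=2.0673;  θ3=γ+ψ≈0.9598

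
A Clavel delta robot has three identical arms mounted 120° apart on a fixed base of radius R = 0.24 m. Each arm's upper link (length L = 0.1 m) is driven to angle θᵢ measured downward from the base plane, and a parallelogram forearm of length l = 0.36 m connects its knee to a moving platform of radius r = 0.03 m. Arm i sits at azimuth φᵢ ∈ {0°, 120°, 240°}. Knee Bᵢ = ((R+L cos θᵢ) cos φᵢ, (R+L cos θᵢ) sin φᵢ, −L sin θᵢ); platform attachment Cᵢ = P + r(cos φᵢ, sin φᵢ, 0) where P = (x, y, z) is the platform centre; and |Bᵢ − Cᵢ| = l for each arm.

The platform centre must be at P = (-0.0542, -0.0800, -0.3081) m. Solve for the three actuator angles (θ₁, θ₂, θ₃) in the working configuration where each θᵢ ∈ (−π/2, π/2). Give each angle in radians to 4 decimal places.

rotate P by −φ1: (-0.0542, -0.0800, -0.3081)
  A cos θ + B sin θ = C:  0.2642·cos θ + -0.3081·sin θ = -0.2576
  θ1 = atan2(B,A) + arccos(C/0.4059) = 1.3966
φ2=120.0° → target in arm frame (-0.0422, 0.0869)
  A cos θ + B sin θ = C:  0.2522·cos θ + -0.3081·sin θ = -0.2324
  θ2 = atan2(B,A) + arccos(C/0.3981) = 1.3092
rotate P by −φ3: (0.0964, -0.0069, -0.3081)
  A=0.1136, B=-0.3081, C=(l²−L²−A²−y'²−z²)/(2L)=0.0586
  γ=atan2(-0.3081,0.1136)=-1.2175;  ψ=arccos(0.1784)=1.3914;  θ3=γ+ψ≈0.1739

θ₁ = 1.3966, θ₂ = 1.3092, θ₃ = 0.1739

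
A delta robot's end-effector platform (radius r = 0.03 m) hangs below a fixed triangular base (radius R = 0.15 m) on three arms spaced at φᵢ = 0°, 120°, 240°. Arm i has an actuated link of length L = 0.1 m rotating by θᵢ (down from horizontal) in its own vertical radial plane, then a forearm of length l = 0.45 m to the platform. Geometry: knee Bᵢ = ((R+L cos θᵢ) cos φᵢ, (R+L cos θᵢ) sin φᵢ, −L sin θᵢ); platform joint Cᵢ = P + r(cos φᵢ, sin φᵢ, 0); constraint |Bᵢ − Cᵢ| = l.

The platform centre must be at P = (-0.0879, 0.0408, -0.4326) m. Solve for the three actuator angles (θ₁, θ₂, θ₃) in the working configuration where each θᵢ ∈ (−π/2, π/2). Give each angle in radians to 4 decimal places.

θ₁ = 0.8724, θ₂ = 0.0870, θ₃ = 0.4362

arm 1 (φ=0.0°): x'=-0.0879, y'=0.0408
  A=0.2079, B=-0.4326, C=(l²−L²−A²−y'²−z²)/(2L)=-0.1976
  √(A²+B²)=0.4800;  θ1 = -1.1228+1.9952 ≈ 0.8724
rotate P by −φ2: (0.0793, 0.0557, -0.4326)
  e−x'=0.0407;  (l²−L²−(e−x')²−y'²−z²)/2L = 0.0030
  θ2 = atan2(B,A) + arccos(C/0.4345) = 0.0870
rotate P by −φ3: (0.0086, -0.0965, -0.4326)
  e−x'=0.1114;  (l²−L²−(e−x')²−y'²−z²)/2L = -0.0818
  √(A²+B²)=0.4467;  θ3 = -1.3188+1.7550 ≈ 0.4362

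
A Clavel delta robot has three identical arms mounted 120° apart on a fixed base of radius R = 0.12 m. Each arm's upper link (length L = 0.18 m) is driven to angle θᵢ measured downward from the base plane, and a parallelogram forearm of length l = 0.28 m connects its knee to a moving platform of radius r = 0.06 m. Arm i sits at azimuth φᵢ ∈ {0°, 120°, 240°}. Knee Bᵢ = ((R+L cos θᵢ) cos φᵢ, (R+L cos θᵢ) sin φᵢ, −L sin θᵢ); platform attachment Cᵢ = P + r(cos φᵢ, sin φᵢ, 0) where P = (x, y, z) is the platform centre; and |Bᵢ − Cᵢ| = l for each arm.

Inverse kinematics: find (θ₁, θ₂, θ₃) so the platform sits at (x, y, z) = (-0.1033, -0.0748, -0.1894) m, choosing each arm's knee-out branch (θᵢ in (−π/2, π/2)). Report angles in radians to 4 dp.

arm 1 (φ=0.0°): x'=-0.1033, y'=-0.0748
  e−x'=0.1633;  (l²−L²−(e−x')²−y'²−z²)/2L = -0.0615
  γ=atan2(-0.1894,0.1633)=-0.8593;  ψ=arccos(-0.2459)=1.8192;  θ1=γ+ψ≈0.9599
rotate P by −φ2: (-0.0131, 0.1269, -0.1894)
  A cos θ + B sin θ = C:  0.0731·cos θ + -0.1894·sin θ = -0.0314
  γ=atan2(-0.1894,0.0731)=-1.2023;  ψ=arccos(-0.1548)=1.7262;  θ2=γ+ψ≈0.5239
rotate P by −φ3: (0.1164, -0.0521, -0.1894)
  A cos θ + B sin θ = C:  -0.0564·cos θ + -0.1894·sin θ = 0.0118
  θ3 = atan2(B,A) + arccos(C/0.1976) = -0.3491

θ₁ = 0.9599, θ₂ = 0.5239, θ₃ = -0.3491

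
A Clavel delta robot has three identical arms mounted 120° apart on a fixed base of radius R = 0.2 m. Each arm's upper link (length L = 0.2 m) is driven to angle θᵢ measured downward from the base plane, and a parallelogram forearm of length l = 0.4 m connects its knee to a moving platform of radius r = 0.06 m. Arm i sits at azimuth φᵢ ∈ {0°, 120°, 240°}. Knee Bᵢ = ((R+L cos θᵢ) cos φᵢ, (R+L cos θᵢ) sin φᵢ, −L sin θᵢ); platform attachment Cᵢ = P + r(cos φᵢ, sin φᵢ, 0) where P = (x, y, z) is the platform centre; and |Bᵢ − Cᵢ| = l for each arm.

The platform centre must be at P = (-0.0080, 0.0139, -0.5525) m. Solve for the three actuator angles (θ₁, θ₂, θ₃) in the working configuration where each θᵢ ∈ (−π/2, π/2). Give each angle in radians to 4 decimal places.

θ₁ = 1.3962, θ₂ = 1.3089, θ₃ = 1.3963

arm 1 (φ=0.0°): x'=-0.0080, y'=0.0139
  A=0.1480, B=-0.5525, C=(l²−L²−A²−y'²−z²)/(2L)=-0.5184
  γ=atan2(-0.5525,0.1480)=-1.3091;  ψ=arccos(-0.9063)=2.7052;  θ1=γ+ψ≈1.3962
arm 2 (φ=120.0°): x'=0.0160, y'=0.0000
  A=0.1240, B=-0.5525, C=(l²−L²−A²−y'²−z²)/(2L)=-0.5016
  θ2 = atan2(B,A) + arccos(C/0.5662) = 1.3089
arm 3 (φ=240.0°): x'=-0.0080, y'=-0.0139
  A=0.1480, B=-0.5525, C=(l²−L²−A²−y'²−z²)/(2L)=-0.5184
  √(A²+B²)=0.5720;  θ3 = -1.3090+2.7053 ≈ 1.3963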